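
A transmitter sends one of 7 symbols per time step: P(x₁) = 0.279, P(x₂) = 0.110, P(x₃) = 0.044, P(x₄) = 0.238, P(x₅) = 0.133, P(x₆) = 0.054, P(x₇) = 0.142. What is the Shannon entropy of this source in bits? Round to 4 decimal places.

H = −Σ pᵢ log₂ pᵢ.
−0.279·log₂(0.279) = 0.5138
−0.110·log₂(0.110) = 0.3503
−0.044·log₂(0.044) = 0.1983
−0.238·log₂(0.238) = 0.4929
−0.133·log₂(0.133) = 0.3871
−0.054·log₂(0.054) = 0.2274
−0.142·log₂(0.142) = 0.3999
Sum ≈ 2.5696 → 2.5696 bits.

2.5696 bits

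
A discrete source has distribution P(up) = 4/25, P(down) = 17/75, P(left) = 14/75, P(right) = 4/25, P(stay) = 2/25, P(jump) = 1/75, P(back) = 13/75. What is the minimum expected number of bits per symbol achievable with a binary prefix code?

Repeatedly combine the two least-probable nodes; the expected code length is the sum of the merged weights.
merge 1/75 + 2/25 → 7/75
merge 7/75 + 4/25 → 19/75
merge 4/25 + 13/75 → 1/3
merge 14/75 + 17/75 → 31/75
merge 19/75 + 1/3 → 44/75
merge 31/75 + 44/75 → 1
L = 7/75 + 19/75 + 1/3 + 31/75 + 44/75 + 1 = 67/25 = 2.68 bits/symbol.

2.68 bits/symbol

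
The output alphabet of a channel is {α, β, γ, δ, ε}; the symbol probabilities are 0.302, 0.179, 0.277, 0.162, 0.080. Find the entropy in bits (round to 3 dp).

H = −Σ pᵢ log₂ pᵢ.
−0.302·log₂(0.302) = 0.5217
−0.179·log₂(0.179) = 0.4443
−0.277·log₂(0.277) = 0.5130
−0.162·log₂(0.162) = 0.4254
−0.080·log₂(0.080) = 0.2915
Sum ≈ 2.1959 → 2.196 bits.

2.196 bits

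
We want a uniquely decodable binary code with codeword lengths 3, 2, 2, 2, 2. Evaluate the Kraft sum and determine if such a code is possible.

With common denominator 2^3 = 8: Σ 2^(−ℓᵢ) = 1/8 + 2/8 + 2/8 + 2/8 + 2/8 = 9/8 = 1.125.
Kraft's inequality requires Σ ≤ 1; here Σ = 1.125 > 1, so no such prefix code exists.

1.125; no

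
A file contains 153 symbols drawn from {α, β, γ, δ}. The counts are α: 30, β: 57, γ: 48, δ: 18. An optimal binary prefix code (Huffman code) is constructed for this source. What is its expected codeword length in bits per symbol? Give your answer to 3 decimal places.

Probabilities are the counts divided by 153.
Repeatedly combine the two least-probable nodes; the expected code length is the sum of the merged weights.
merge 2/17 + 10/51 → 16/51
merge 16/51 + 16/51 → 32/51
merge 19/51 + 32/51 → 1
L = 16/51 + 32/51 + 1 = 33/17 ≈ 1.941 bits/symbol.

1.941 bits/symbol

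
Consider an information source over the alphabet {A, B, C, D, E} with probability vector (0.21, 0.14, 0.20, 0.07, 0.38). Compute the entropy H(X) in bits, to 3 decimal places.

2.133 bits

H = −Σ pᵢ log₂ pᵢ.
−0.21·log₂(0.21) = 0.4728
−0.14·log₂(0.14) = 0.3971
−0.20·log₂(0.20) = 0.4644
−0.07·log₂(0.07) = 0.2686
−0.38·log₂(0.38) = 0.5305
Sum ≈ 2.1333 → 2.133 bits.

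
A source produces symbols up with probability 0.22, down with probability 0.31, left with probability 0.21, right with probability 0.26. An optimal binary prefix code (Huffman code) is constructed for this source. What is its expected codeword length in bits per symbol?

2 bits/symbol

Repeatedly combine the two least-probable nodes; the expected code length is the sum of the merged weights.
merge 21/100 + 11/50 → 43/100
merge 13/50 + 31/100 → 57/100
merge 43/100 + 57/100 → 1
L = 43/100 + 57/100 + 1 = 2 bits/symbol.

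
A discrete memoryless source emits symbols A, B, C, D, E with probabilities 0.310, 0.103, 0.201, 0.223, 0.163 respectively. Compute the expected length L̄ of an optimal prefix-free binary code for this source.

2.266 bits/symbol

Repeatedly combine the two least-probable nodes; the expected code length is the sum of the merged weights.
merge 103/1000 + 163/1000 → 133/500
merge 201/1000 + 223/1000 → 53/125
merge 133/500 + 31/100 → 72/125
merge 53/125 + 72/125 → 1
L = 133/500 + 53/125 + 72/125 + 1 = 1133/500 = 2.266 bits/symbol.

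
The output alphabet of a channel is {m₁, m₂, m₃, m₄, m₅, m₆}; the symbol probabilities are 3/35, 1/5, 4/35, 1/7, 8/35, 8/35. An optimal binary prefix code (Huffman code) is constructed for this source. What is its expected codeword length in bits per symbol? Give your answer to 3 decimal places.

2.543 bits/symbol

Repeatedly combine the two least-probable nodes; the expected code length is the sum of the merged weights.
merge 3/35 + 4/35 → 1/5
merge 1/7 + 1/5 → 12/35
merge 1/5 + 8/35 → 3/7
merge 8/35 + 12/35 → 4/7
merge 3/7 + 4/7 → 1
L = 1/5 + 12/35 + 3/7 + 4/7 + 1 = 89/35 ≈ 2.543 bits/symbol.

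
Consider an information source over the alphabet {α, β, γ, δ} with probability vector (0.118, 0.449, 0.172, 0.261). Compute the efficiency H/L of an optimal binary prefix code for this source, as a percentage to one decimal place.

Entropy H = −Σ p log₂ p ≈ 1.8251 bits.
Huffman merges: 59/500+43/250→29/100; 261/1000+29/100→551/1000; 449/1000+551/1000→1. L = 1841/1000 ≈ 1.8410.
Efficiency = H/L = 1.8251/1.8410 = 99.1%.

99.1%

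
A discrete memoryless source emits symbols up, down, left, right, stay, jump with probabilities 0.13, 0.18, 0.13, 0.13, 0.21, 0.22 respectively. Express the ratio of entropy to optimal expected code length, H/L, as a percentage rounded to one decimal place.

99.1%

Entropy H = −Σ p log₂ p ≈ 2.5466 bits.
Huffman merges: 13/100+13/100→13/50; 13/100+9/50→31/100; 21/100+11/50→43/100; 13/50+31/100→57/100; 43/100+57/100→1. L = 257/100 ≈ 2.5700.
Efficiency = H/L = 2.5466/2.5700 = 99.1%.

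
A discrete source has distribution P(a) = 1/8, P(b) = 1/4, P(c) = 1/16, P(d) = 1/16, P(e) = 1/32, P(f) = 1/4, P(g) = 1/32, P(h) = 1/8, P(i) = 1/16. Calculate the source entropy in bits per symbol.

Each probability is a power of 1/2, so log₂(1/p) is an integer.
H = Σ p·log₂(1/p) = 1/8·3 + 1/4·2 + 1/16·4 + 1/16·4 + 1/32·5 + 1/4·2 + 1/32·5 + 1/8·3 + 1/16·4 = 2.8125 bits.

2.8125 bits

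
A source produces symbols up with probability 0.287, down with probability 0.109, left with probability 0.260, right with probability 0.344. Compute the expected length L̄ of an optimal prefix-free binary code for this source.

2 bits/symbol

Repeatedly combine the two least-probable nodes; the expected code length is the sum of the merged weights.
merge 109/1000 + 13/50 → 369/1000
merge 287/1000 + 43/125 → 631/1000
merge 369/1000 + 631/1000 → 1
L = 369/1000 + 631/1000 + 1 = 2 bits/symbol.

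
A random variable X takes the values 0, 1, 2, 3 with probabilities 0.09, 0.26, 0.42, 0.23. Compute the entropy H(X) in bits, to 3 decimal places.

H = −Σ pᵢ log₂ pᵢ.
−0.09·log₂(0.09) = 0.3127
−0.26·log₂(0.26) = 0.5053
−0.42·log₂(0.42) = 0.5256
−0.23·log₂(0.23) = 0.4877
Sum ≈ 1.8313 → 1.831 bits.

1.831 bits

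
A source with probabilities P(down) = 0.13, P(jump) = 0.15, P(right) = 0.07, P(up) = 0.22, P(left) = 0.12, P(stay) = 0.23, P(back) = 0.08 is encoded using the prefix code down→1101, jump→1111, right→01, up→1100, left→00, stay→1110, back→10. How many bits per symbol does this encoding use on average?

L̄ = Σ pᵢ·ℓᵢ = 0.13·4 + 0.15·4 + 0.07·2 + 0.22·4 + 0.12·2 + 0.23·4 + 0.08·2 = 3.46 bits/symbol.

3.46 bits/symbol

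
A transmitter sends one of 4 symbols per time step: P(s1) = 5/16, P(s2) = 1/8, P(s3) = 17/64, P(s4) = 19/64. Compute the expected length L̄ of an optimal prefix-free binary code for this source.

Repeatedly combine the two least-probable nodes; the expected code length is the sum of the merged weights.
merge 1/8 + 17/64 → 25/64
merge 19/64 + 5/16 → 39/64
merge 25/64 + 39/64 → 1
L = 25/64 + 39/64 + 1 = 2 bits/symbol.

2 bits/symbol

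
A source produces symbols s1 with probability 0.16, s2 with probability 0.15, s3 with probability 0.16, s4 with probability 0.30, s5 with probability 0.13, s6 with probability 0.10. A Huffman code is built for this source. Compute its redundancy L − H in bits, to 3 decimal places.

0.047 bits

Entropy H = −Σ p log₂ p ≈ 2.4925 bits.
Huffman merges: 1/10+13/100→23/100; 3/20+4/25→31/100; 4/25+23/100→39/100; 3/10+31/100→61/100; 39/100+61/100→1. L = 127/50 ≈ 2.5400.
L − H = 2.5400 − 2.4925 = 0.047 bits.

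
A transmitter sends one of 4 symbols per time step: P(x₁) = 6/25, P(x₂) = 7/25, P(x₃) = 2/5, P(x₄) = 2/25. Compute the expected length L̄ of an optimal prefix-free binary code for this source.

Repeatedly combine the two least-probable nodes; the expected code length is the sum of the merged weights.
merge 2/25 + 6/25 → 8/25
merge 7/25 + 8/25 → 3/5
merge 2/5 + 3/5 → 1
L = 8/25 + 3/5 + 1 = 48/25 = 1.92 bits/symbol.

1.92 bits/symbol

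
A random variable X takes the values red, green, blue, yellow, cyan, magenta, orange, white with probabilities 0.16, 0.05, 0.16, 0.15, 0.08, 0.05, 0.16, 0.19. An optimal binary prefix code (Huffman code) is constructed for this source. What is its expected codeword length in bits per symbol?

Repeatedly combine the two least-probable nodes; the expected code length is the sum of the merged weights.
merge 1/20 + 1/20 → 1/10
merge 2/25 + 1/10 → 9/50
merge 3/20 + 4/25 → 31/100
merge 4/25 + 4/25 → 8/25
merge 9/50 + 19/100 → 37/100
merge 31/100 + 8/25 → 63/100
merge 37/100 + 63/100 → 1
L = 1/10 + 9/50 + 31/100 + 8/25 + 37/100 + 63/100 + 1 = 291/100 = 2.91 bits/symbol.

2.91 bits/symbol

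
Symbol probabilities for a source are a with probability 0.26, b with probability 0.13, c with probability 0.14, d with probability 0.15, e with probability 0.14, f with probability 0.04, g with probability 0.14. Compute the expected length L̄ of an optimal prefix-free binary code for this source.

Repeatedly combine the two least-probable nodes; the expected code length is the sum of the merged weights.
merge 1/25 + 13/100 → 17/100
merge 7/50 + 7/50 → 7/25
merge 7/50 + 3/20 → 29/100
merge 17/100 + 13/50 → 43/100
merge 7/25 + 29/100 → 57/100
merge 43/100 + 57/100 → 1
L = 17/100 + 7/25 + 29/100 + 43/100 + 57/100 + 1 = 137/50 = 2.74 bits/symbol.

2.74 bits/symbol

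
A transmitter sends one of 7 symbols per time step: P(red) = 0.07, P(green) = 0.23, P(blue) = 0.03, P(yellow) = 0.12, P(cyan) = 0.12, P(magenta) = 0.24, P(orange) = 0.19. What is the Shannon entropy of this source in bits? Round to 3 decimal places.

2.591 bits

H = −Σ pᵢ log₂ pᵢ.
−0.07·log₂(0.07) = 0.2686
−0.23·log₂(0.23) = 0.4877
−0.03·log₂(0.03) = 0.1518
−0.12·log₂(0.12) = 0.3671
−0.12·log₂(0.12) = 0.3671
−0.24·log₂(0.24) = 0.4941
−0.19·log₂(0.19) = 0.4552
Sum ≈ 2.5915 → 2.591 bits.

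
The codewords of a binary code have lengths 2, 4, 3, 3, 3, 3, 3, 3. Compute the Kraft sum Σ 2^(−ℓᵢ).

1.0625

With common denominator 2^4 = 16: Σ 2^(−ℓᵢ) = 4/16 + 1/16 + 2/16 + 2/16 + 2/16 + 2/16 + 2/16 + 2/16 = 17/16 = 1.0625.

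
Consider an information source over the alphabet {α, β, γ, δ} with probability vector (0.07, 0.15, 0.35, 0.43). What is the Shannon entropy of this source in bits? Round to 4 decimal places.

1.7328 bits

H = −Σ pᵢ log₂ pᵢ.
−0.07·log₂(0.07) = 0.2686
−0.15·log₂(0.15) = 0.4105
−0.35·log₂(0.35) = 0.5301
−0.43·log₂(0.43) = 0.5236
Sum ≈ 1.7328 → 1.7328 bits.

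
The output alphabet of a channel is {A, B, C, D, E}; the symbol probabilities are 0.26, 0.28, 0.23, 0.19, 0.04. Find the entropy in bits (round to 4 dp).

2.1482 bits

H = −Σ pᵢ log₂ pᵢ.
−0.26·log₂(0.26) = 0.5053
−0.28·log₂(0.28) = 0.5142
−0.23·log₂(0.23) = 0.4877
−0.19·log₂(0.19) = 0.4552
−0.04·log₂(0.04) = 0.1858
Sum ≈ 2.1482 → 2.1482 bits.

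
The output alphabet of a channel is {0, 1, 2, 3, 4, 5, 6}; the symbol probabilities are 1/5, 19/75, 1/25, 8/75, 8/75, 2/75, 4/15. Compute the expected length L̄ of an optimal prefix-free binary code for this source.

Repeatedly combine the two least-probable nodes; the expected code length is the sum of the merged weights.
merge 2/75 + 1/25 → 1/15
merge 1/15 + 8/75 → 13/75
merge 8/75 + 13/75 → 7/25
merge 1/5 + 19/75 → 34/75
merge 4/15 + 7/25 → 41/75
merge 34/75 + 41/75 → 1
L = 1/15 + 13/75 + 7/25 + 34/75 + 41/75 + 1 = 63/25 = 2.52 bits/symbol.

2.52 bits/symbol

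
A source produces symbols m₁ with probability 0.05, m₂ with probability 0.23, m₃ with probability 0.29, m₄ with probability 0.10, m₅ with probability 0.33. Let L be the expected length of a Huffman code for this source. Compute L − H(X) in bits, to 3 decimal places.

Entropy H = −Σ p log₂ p ≈ 2.0817 bits.
Huffman merges: 1/20+1/10→3/20; 3/20+23/100→19/50; 29/100+33/100→31/50; 19/50+31/50→1. L = 43/20 ≈ 2.1500.
L − H = 2.1500 − 2.0817 = 0.068 bits.

0.068 bits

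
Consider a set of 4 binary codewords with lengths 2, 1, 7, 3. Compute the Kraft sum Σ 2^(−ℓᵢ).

0.8828125

With common denominator 2^7 = 128: Σ 2^(−ℓᵢ) = 32/128 + 64/128 + 1/128 + 16/128 = 113/128 = 0.8828125.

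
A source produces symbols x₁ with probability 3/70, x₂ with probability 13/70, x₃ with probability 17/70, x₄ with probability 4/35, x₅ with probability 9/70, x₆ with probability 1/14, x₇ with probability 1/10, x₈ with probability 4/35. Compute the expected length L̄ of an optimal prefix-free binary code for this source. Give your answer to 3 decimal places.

2.871 bits/symbol

Repeatedly combine the two least-probable nodes; the expected code length is the sum of the merged weights.
merge 3/70 + 1/14 → 4/35
merge 1/10 + 4/35 → 3/14
merge 4/35 + 4/35 → 8/35
merge 9/70 + 13/70 → 11/35
merge 3/14 + 8/35 → 31/70
merge 17/70 + 11/35 → 39/70
merge 31/70 + 39/70 → 1
L = 4/35 + 3/14 + 8/35 + 11/35 + 31/70 + 39/70 + 1 = 201/70 ≈ 2.871 bits/symbol.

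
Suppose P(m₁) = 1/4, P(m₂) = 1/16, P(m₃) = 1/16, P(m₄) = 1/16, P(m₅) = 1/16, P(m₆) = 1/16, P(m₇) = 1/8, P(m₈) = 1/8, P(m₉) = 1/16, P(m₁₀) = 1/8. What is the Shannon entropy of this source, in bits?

3.125 bits

Each probability is a power of 1/2, so log₂(1/p) is an integer.
H = Σ p·log₂(1/p) = 1/4·2 + 1/16·4 + 1/16·4 + 1/16·4 + 1/16·4 + 1/16·4 + 1/8·3 + 1/8·3 + 1/16·4 + 1/8·3 = 3.125 bits.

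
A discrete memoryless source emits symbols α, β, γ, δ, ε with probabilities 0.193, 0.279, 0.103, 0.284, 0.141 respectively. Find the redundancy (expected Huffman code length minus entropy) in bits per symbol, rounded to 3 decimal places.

0.020 bits

Entropy H = −Σ p log₂ p ≈ 2.2239 bits.
Huffman merges: 103/1000+141/1000→61/250; 193/1000+61/250→437/1000; 279/1000+71/250→563/1000; 437/1000+563/1000→1. L = 561/250 ≈ 2.2440.
L − H = 2.2440 − 2.2239 = 0.020 bits.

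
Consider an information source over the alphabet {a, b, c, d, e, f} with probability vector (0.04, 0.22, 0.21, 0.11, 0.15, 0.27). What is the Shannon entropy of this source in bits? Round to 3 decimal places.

H = −Σ pᵢ log₂ pᵢ.
−0.04·log₂(0.04) = 0.1858
−0.22·log₂(0.22) = 0.4806
−0.21·log₂(0.21) = 0.4728
−0.11·log₂(0.11) = 0.3503
−0.15·log₂(0.15) = 0.4105
−0.27·log₂(0.27) = 0.5100
Sum ≈ 2.4100 → 2.410 bits.

2.410 bits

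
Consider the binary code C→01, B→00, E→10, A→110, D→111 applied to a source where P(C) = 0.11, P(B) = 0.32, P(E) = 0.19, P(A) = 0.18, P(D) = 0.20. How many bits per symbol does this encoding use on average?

L̄ = Σ pᵢ·ℓᵢ = 0.11·2 + 0.32·2 + 0.19·2 + 0.18·3 + 0.20·3 = 2.38 bits/symbol.

2.38 bits/symbol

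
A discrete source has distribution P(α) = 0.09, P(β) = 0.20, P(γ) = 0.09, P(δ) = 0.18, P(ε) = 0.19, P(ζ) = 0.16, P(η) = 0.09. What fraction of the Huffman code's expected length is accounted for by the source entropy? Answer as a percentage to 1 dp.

97.7%

Entropy H = −Σ p log₂ p ≈ 2.7259 bits.
Huffman merges: 9/100+9/100→9/50; 9/100+4/25→1/4; 9/50+9/50→9/25; 19/100+1/5→39/100; 1/4+9/25→61/100; 39/100+61/100→1. L = 279/100 ≈ 2.7900.
Efficiency = H/L = 2.7259/2.7900 = 97.7%.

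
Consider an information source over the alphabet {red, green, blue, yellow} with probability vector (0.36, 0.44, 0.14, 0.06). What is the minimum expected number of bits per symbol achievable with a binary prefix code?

1.76 bits/symbol

Repeatedly combine the two least-probable nodes; the expected code length is the sum of the merged weights.
merge 3/50 + 7/50 → 1/5
merge 1/5 + 9/25 → 14/25
merge 11/25 + 14/25 → 1
L = 1/5 + 14/25 + 1 = 44/25 = 1.76 bits/symbol.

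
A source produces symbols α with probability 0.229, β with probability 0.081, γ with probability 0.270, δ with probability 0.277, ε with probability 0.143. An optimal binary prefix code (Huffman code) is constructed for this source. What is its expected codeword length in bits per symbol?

Repeatedly combine the two least-probable nodes; the expected code length is the sum of the merged weights.
merge 81/1000 + 143/1000 → 28/125
merge 28/125 + 229/1000 → 453/1000
merge 27/100 + 277/1000 → 547/1000
merge 453/1000 + 547/1000 → 1
L = 28/125 + 453/1000 + 547/1000 + 1 = 278/125 = 2.224 bits/symbol.

2.224 bits/symbol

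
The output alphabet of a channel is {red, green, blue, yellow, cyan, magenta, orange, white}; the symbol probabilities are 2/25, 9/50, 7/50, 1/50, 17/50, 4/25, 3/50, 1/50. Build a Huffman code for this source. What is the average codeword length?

Repeatedly combine the two least-probable nodes; the expected code length is the sum of the merged weights.
merge 1/50 + 1/50 → 1/25
merge 1/25 + 3/50 → 1/10
merge 2/25 + 1/10 → 9/50
merge 7/50 + 4/25 → 3/10
merge 9/50 + 9/50 → 9/25
merge 3/10 + 17/50 → 16/25
merge 9/25 + 16/25 → 1
L = 1/25 + 1/10 + 9/50 + 3/10 + 9/25 + 16/25 + 1 = 131/50 = 2.62 bits/symbol.

2.62 bits/symbol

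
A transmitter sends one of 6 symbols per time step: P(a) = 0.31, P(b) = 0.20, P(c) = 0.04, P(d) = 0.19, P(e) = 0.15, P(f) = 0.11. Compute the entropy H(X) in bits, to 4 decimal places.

H = −Σ pᵢ log₂ pᵢ.
−0.31·log₂(0.31) = 0.5238
−0.20·log₂(0.20) = 0.4644
−0.04·log₂(0.04) = 0.1858
−0.19·log₂(0.19) = 0.4552
−0.15·log₂(0.15) = 0.4105
−0.11·log₂(0.11) = 0.3503
Sum ≈ 2.3900 → 2.3900 bits.

2.3900 bits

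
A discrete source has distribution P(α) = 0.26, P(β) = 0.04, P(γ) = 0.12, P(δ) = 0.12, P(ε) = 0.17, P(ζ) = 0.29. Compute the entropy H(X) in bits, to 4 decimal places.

H = −Σ pᵢ log₂ pᵢ.
−0.26·log₂(0.26) = 0.5053
−0.04·log₂(0.04) = 0.1858
−0.12·log₂(0.12) = 0.3671
−0.12·log₂(0.12) = 0.3671
−0.17·log₂(0.17) = 0.4346
−0.29·log₂(0.29) = 0.5179
Sum ≈ 2.3777 → 2.3777 bits.

2.3777 bits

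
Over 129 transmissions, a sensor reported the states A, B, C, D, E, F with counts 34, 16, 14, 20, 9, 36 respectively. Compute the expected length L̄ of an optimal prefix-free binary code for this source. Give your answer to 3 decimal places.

2.457 bits/symbol

Probabilities are the counts divided by 129.
Repeatedly combine the two least-probable nodes; the expected code length is the sum of the merged weights.
merge 3/43 + 14/129 → 23/129
merge 16/129 + 20/129 → 12/43
merge 23/129 + 34/129 → 19/43
merge 12/43 + 12/43 → 24/43
merge 19/43 + 24/43 → 1
L = 23/129 + 12/43 + 19/43 + 24/43 + 1 = 317/129 ≈ 2.457 bits/symbol.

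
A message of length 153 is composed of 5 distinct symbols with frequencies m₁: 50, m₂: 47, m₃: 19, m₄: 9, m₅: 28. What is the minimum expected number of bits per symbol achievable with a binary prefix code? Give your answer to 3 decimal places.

2.183 bits/symbol

Probabilities are the counts divided by 153.
Repeatedly combine the two least-probable nodes; the expected code length is the sum of the merged weights.
merge 1/17 + 19/153 → 28/153
merge 28/153 + 28/153 → 56/153
merge 47/153 + 50/153 → 97/153
merge 56/153 + 97/153 → 1
L = 28/153 + 56/153 + 97/153 + 1 = 334/153 ≈ 2.183 bits/symbol.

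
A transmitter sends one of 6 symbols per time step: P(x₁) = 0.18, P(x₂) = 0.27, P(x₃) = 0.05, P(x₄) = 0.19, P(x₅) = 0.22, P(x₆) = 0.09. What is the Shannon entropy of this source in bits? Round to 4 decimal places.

H = −Σ pᵢ log₂ pᵢ.
−0.18·log₂(0.18) = 0.4453
−0.27·log₂(0.27) = 0.5100
−0.05·log₂(0.05) = 0.2161
−0.19·log₂(0.19) = 0.4552
−0.22·log₂(0.22) = 0.4806
−0.09·log₂(0.09) = 0.3127
Sum ≈ 2.4199 → 2.4199 bits.

2.4199 bits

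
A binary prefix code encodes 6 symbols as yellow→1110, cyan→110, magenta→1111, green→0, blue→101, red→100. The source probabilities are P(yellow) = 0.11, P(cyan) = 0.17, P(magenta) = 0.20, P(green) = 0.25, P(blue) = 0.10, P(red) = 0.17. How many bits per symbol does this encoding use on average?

2.81 bits/symbol

L̄ = Σ pᵢ·ℓᵢ = 0.11·4 + 0.17·3 + 0.20·4 + 0.25·1 + 0.10·3 + 0.17·3 = 2.81 bits/symbol.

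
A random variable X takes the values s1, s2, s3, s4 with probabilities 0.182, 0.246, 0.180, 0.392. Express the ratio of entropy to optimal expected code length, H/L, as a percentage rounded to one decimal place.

97.5%

Entropy H = −Σ p log₂ p ≈ 1.9200 bits.
Huffman merges: 9/50+91/500→181/500; 123/500+181/500→76/125; 49/125+76/125→1. L = 197/100 ≈ 1.9700.
Efficiency = H/L = 1.9200/1.9700 = 97.5%.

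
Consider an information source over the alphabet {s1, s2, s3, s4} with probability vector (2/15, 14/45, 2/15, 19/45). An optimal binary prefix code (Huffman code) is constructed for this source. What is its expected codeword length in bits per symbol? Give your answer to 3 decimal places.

Repeatedly combine the two least-probable nodes; the expected code length is the sum of the merged weights.
merge 2/15 + 2/15 → 4/15
merge 4/15 + 14/45 → 26/45
merge 19/45 + 26/45 → 1
L = 4/15 + 26/45 + 1 = 83/45 ≈ 1.844 bits/symbol.

1.844 bits/symbol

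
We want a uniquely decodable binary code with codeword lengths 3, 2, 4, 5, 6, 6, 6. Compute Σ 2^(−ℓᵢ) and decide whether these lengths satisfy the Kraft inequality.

With common denominator 2^6 = 64: Σ 2^(−ℓᵢ) = 8/64 + 16/64 + 4/64 + 2/64 + 1/64 + 1/64 + 1/64 = 33/64 = 0.515625.
Kraft's inequality requires Σ ≤ 1; here Σ = 0.515625 ≤ 1, so such a prefix code exists.

0.515625; yes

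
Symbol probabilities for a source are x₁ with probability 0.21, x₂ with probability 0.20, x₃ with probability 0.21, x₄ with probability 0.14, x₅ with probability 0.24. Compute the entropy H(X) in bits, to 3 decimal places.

H = −Σ pᵢ log₂ pᵢ.
−0.21·log₂(0.21) = 0.4728
−0.20·log₂(0.20) = 0.4644
−0.21·log₂(0.21) = 0.4728
−0.14·log₂(0.14) = 0.3971
−0.24·log₂(0.24) = 0.4941
Sum ≈ 2.3013 → 2.301 bits.

2.301 bits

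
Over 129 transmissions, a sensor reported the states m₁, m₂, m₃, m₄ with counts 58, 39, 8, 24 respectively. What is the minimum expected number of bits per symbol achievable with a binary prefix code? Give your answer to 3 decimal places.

Probabilities are the counts divided by 129.
Repeatedly combine the two least-probable nodes; the expected code length is the sum of the merged weights.
merge 8/129 + 8/43 → 32/129
merge 32/129 + 13/43 → 71/129
merge 58/129 + 71/129 → 1
L = 32/129 + 71/129 + 1 = 232/129 ≈ 1.798 bits/symbol.

1.798 bits/symbol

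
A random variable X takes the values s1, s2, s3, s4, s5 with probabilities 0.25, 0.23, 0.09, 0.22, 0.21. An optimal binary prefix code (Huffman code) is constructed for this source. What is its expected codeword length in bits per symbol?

Repeatedly combine the two least-probable nodes; the expected code length is the sum of the merged weights.
merge 9/100 + 21/100 → 3/10
merge 11/50 + 23/100 → 9/20
merge 1/4 + 3/10 → 11/20
merge 9/20 + 11/20 → 1
L = 3/10 + 9/20 + 11/20 + 1 = 23/10 = 2.3 bits/symbol.

2.3 bits/symbol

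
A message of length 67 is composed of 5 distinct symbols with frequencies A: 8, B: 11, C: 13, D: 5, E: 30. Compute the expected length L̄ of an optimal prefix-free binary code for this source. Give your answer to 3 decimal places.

Probabilities are the counts divided by 67.
Repeatedly combine the two least-probable nodes; the expected code length is the sum of the merged weights.
merge 5/67 + 8/67 → 13/67
merge 11/67 + 13/67 → 24/67
merge 13/67 + 24/67 → 37/67
merge 30/67 + 37/67 → 1
L = 13/67 + 24/67 + 37/67 + 1 = 141/67 ≈ 2.104 bits/symbol.

2.104 bits/symbol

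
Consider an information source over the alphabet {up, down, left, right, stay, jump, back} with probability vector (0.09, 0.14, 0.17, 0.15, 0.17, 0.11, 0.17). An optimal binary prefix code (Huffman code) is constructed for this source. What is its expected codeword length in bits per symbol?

Repeatedly combine the two least-probable nodes; the expected code length is the sum of the merged weights.
merge 9/100 + 11/100 → 1/5
merge 7/50 + 3/20 → 29/100
merge 17/100 + 17/100 → 17/50
merge 17/100 + 1/5 → 37/100
merge 29/100 + 17/50 → 63/100
merge 37/100 + 63/100 → 1
L = 1/5 + 29/100 + 17/50 + 37/100 + 63/100 + 1 = 283/100 = 2.83 bits/symbol.

2.83 bits/symbol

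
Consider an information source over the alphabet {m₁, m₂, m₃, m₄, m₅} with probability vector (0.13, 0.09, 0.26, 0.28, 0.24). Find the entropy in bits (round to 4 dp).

2.2089 bits

H = −Σ pᵢ log₂ pᵢ.
−0.13·log₂(0.13) = 0.3826
−0.09·log₂(0.09) = 0.3127
−0.26·log₂(0.26) = 0.5053
−0.28·log₂(0.28) = 0.5142
−0.24·log₂(0.24) = 0.4941
Sum ≈ 2.2089 → 2.2089 bits.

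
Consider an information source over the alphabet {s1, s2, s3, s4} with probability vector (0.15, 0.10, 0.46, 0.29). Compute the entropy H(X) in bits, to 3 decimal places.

H = −Σ pᵢ log₂ pᵢ.
−0.15·log₂(0.15) = 0.4105
−0.10·log₂(0.10) = 0.3322
−0.46·log₂(0.46) = 0.5153
−0.29·log₂(0.29) = 0.5179
Sum ≈ 1.7760 → 1.776 bits.

1.776 bits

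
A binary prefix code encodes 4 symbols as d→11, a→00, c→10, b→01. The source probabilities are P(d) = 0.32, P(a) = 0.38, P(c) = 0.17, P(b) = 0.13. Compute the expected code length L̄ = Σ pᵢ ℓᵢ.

2 bits/symbol

L̄ = Σ pᵢ·ℓᵢ = 0.32·2 + 0.38·2 + 0.17·2 + 0.13·2 = 2 bits/symbol.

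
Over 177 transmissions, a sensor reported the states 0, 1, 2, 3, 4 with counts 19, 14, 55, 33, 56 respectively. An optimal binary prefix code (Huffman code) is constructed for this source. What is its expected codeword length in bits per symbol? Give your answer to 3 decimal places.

2.186 bits/symbol

Probabilities are the counts divided by 177.
Repeatedly combine the two least-probable nodes; the expected code length is the sum of the merged weights.
merge 14/177 + 19/177 → 11/59
merge 11/59 + 11/59 → 22/59
merge 55/177 + 56/177 → 37/59
merge 22/59 + 37/59 → 1
L = 11/59 + 22/59 + 37/59 + 1 = 129/59 ≈ 2.186 bits/symbol.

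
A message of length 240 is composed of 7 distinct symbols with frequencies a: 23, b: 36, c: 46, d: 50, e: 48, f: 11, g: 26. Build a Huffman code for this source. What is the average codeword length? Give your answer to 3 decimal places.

2.733 bits/symbol

Probabilities are the counts divided by 240.
Repeatedly combine the two least-probable nodes; the expected code length is the sum of the merged weights.
merge 11/240 + 23/240 → 17/120
merge 13/120 + 17/120 → 1/4
merge 3/20 + 23/120 → 41/120
merge 1/5 + 5/24 → 49/120
merge 1/4 + 41/120 → 71/120
merge 49/120 + 71/120 → 1
L = 17/120 + 1/4 + 41/120 + 49/120 + 71/120 + 1 = 41/15 ≈ 2.733 bits/symbol.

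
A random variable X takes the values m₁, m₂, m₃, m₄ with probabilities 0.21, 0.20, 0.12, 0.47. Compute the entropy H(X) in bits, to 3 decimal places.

1.816 bits

H = −Σ pᵢ log₂ pᵢ.
−0.21·log₂(0.21) = 0.4728
−0.20·log₂(0.20) = 0.4644
−0.12·log₂(0.12) = 0.3671
−0.47·log₂(0.47) = 0.5120
Sum ≈ 1.8162 → 1.816 bits.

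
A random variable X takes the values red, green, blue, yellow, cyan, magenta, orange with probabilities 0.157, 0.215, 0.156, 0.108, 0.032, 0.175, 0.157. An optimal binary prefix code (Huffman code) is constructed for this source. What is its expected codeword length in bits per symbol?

Repeatedly combine the two least-probable nodes; the expected code length is the sum of the merged weights.
merge 4/125 + 27/250 → 7/50
merge 7/50 + 39/250 → 37/125
merge 157/1000 + 157/1000 → 157/500
merge 7/40 + 43/200 → 39/100
merge 37/125 + 157/500 → 61/100
merge 39/100 + 61/100 → 1
L = 7/50 + 37/125 + 157/500 + 39/100 + 61/100 + 1 = 11/4 = 2.75 bits/symbol.

2.75 bits/symbol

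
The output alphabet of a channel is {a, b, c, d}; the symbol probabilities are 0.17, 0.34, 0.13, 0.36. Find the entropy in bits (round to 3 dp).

H = −Σ pᵢ log₂ pᵢ.
−0.17·log₂(0.17) = 0.4346
−0.34·log₂(0.34) = 0.5292
−0.13·log₂(0.13) = 0.3826
−0.36·log₂(0.36) = 0.5306
Sum ≈ 1.8770 → 1.877 bits.

1.877 bits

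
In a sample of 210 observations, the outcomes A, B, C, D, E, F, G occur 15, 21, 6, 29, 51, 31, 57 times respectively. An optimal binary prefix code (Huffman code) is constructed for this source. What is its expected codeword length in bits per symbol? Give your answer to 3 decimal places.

Probabilities are the counts divided by 210.
Repeatedly combine the two least-probable nodes; the expected code length is the sum of the merged weights.
merge 1/35 + 1/14 → 1/10
merge 1/10 + 1/10 → 1/5
merge 29/210 + 31/210 → 2/7
merge 1/5 + 17/70 → 31/70
merge 19/70 + 2/7 → 39/70
merge 31/70 + 39/70 → 1
L = 1/10 + 1/5 + 2/7 + 31/70 + 39/70 + 1 = 181/70 ≈ 2.586 bits/symbol.

2.586 bits/symbol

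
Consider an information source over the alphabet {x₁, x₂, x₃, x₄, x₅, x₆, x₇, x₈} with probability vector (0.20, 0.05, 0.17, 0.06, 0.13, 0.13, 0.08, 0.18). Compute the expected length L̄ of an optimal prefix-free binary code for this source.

Repeatedly combine the two least-probable nodes; the expected code length is the sum of the merged weights.
merge 1/20 + 3/50 → 11/100
merge 2/25 + 11/100 → 19/100
merge 13/100 + 13/100 → 13/50
merge 17/100 + 9/50 → 7/20
merge 19/100 + 1/5 → 39/100
merge 13/50 + 7/20 → 61/100
merge 39/100 + 61/100 → 1
L = 11/100 + 19/100 + 13/50 + 7/20 + 39/100 + 61/100 + 1 = 291/100 = 2.91 bits/symbol.

2.91 bits/symbol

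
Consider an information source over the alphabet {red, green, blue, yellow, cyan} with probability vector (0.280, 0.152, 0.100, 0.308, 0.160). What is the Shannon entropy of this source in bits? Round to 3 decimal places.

2.206 bits

H = −Σ pᵢ log₂ pᵢ.
−0.280·log₂(0.280) = 0.5142
−0.152·log₂(0.152) = 0.4131
−0.100·log₂(0.100) = 0.3322
−0.308·log₂(0.308) = 0.5233
−0.160·log₂(0.160) = 0.4230
Sum ≈ 2.2058 → 2.206 bits.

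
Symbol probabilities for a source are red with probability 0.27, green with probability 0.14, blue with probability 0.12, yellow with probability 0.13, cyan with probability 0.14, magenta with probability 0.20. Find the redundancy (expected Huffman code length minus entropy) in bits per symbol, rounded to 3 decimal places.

Entropy H = −Σ p log₂ p ≈ 2.5183 bits.
Huffman merges: 3/25+13/100→1/4; 7/50+7/50→7/25; 1/5+1/4→9/20; 27/100+7/25→11/20; 9/20+11/20→1. L = 253/100 ≈ 2.5300.
L − H = 2.5300 − 2.5183 = 0.012 bits.

0.012 bits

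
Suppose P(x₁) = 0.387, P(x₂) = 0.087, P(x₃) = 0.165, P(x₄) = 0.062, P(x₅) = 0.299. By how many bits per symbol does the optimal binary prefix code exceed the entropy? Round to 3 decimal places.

0.041 bits

Entropy H = −Σ p log₂ p ≈ 2.0349 bits.
Huffman merges: 31/500+87/1000→149/1000; 149/1000+33/200→157/500; 299/1000+157/500→613/1000; 387/1000+613/1000→1. L = 519/250 ≈ 2.0760.
L − H = 2.0760 − 2.0349 = 0.041 bits.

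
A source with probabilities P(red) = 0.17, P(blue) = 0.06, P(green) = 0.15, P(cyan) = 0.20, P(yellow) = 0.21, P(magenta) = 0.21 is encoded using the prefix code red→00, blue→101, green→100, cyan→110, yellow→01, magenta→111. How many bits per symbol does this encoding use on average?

L̄ = Σ pᵢ·ℓᵢ = 0.17·2 + 0.06·3 + 0.15·3 + 0.20·3 + 0.21·2 + 0.21·3 = 2.62 bits/symbol.

2.62 bits/symbol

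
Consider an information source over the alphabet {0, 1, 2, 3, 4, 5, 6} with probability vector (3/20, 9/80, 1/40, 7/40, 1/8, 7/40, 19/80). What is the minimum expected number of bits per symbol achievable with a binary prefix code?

Repeatedly combine the two least-probable nodes; the expected code length is the sum of the merged weights.
merge 1/40 + 9/80 → 11/80
merge 1/8 + 11/80 → 21/80
merge 3/20 + 7/40 → 13/40
merge 7/40 + 19/80 → 33/80
merge 21/80 + 13/40 → 47/80
merge 33/80 + 47/80 → 1
L = 11/80 + 21/80 + 13/40 + 33/80 + 47/80 + 1 = 109/40 = 2.725 bits/symbol.

2.725 bits/symbol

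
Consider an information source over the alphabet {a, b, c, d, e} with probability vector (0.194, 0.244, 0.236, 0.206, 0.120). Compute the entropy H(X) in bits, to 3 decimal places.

2.284 bits

H = −Σ pᵢ log₂ pᵢ.
−0.194·log₂(0.194) = 0.4590
−0.244·log₂(0.244) = 0.4966
−0.236·log₂(0.236) = 0.4916
−0.206·log₂(0.206) = 0.4695
−0.120·log₂(0.120) = 0.3671
Sum ≈ 2.2838 → 2.284 bits.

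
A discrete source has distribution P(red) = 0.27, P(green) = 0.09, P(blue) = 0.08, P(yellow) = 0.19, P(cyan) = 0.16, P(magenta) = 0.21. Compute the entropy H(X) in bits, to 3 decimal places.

2.465 bits

H = −Σ pᵢ log₂ pᵢ.
−0.27·log₂(0.27) = 0.5100
−0.09·log₂(0.09) = 0.3127
−0.08·log₂(0.08) = 0.2915
−0.19·log₂(0.19) = 0.4552
−0.16·log₂(0.16) = 0.4230
−0.21·log₂(0.21) = 0.4728
Sum ≈ 2.4653 → 2.465 bits.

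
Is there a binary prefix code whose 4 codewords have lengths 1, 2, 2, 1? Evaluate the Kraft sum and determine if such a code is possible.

With common denominator 2^2 = 4: Σ 2^(−ℓᵢ) = 2/4 + 1/4 + 1/4 + 2/4 = 6/4 = 1.5.
Kraft's inequality requires Σ ≤ 1; here Σ = 1.5 > 1, so no such prefix code exists.

1.5; no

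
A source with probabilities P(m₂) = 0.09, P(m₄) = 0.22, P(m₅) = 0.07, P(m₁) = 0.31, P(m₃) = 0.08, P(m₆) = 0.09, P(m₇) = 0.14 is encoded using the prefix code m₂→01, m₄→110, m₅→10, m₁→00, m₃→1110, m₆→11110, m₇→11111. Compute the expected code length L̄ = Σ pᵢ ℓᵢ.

L̄ = Σ pᵢ·ℓᵢ = 0.09·2 + 0.22·3 + 0.07·2 + 0.31·2 + 0.08·4 + 0.09·5 + 0.14·5 = 3.07 bits/symbol.

3.07 bits/symbol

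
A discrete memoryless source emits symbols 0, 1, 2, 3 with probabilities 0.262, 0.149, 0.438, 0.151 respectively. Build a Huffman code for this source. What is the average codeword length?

Repeatedly combine the two least-probable nodes; the expected code length is the sum of the merged weights.
merge 149/1000 + 151/1000 → 3/10
merge 131/500 + 3/10 → 281/500
merge 219/500 + 281/500 → 1
L = 3/10 + 281/500 + 1 = 931/500 = 1.862 bits/symbol.

1.862 bits/symbol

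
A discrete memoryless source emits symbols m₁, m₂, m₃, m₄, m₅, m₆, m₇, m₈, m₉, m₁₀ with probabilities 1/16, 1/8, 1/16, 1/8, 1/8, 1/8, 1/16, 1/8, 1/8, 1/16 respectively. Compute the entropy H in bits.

Each probability is a power of 1/2, so log₂(1/p) is an integer.
H = Σ p·log₂(1/p) = 1/16·4 + 1/8·3 + 1/16·4 + 1/8·3 + 1/8·3 + 1/8·3 + 1/16·4 + 1/8·3 + 1/8·3 + 1/16·4 = 3.25 bits.

3.25 bits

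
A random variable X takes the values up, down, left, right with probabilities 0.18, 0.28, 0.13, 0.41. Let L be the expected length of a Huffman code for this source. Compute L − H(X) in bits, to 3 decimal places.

Entropy H = −Σ p log₂ p ≈ 1.8696 bits.
Huffman merges: 13/100+9/50→31/100; 7/25+31/100→59/100; 41/100+59/100→1. L = 19/10 ≈ 1.9000.
L − H = 1.9000 − 1.8696 = 0.030 bits.

0.030 bits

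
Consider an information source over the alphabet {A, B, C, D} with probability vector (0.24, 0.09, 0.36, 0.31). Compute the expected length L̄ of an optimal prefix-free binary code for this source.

Repeatedly combine the two least-probable nodes; the expected code length is the sum of the merged weights.
merge 9/100 + 6/25 → 33/100
merge 31/100 + 33/100 → 16/25
merge 9/25 + 16/25 → 1
L = 33/100 + 16/25 + 1 = 197/100 = 1.97 bits/symbol.

1.97 bits/symbol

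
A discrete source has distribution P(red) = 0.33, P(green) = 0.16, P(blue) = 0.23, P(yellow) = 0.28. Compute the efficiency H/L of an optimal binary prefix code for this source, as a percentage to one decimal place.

Entropy H = −Σ p log₂ p ≈ 1.9527 bits.
Huffman merges: 4/25+23/100→39/100; 7/25+33/100→61/100; 39/100+61/100→1. L = 2 ≈ 2.0000.
Efficiency = H/L = 1.9527/2.0000 = 97.6%.

97.6%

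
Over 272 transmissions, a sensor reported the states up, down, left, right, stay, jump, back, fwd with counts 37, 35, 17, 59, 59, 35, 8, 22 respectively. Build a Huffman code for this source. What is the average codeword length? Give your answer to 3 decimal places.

Probabilities are the counts divided by 272.
Repeatedly combine the two least-probable nodes; the expected code length is the sum of the merged weights.
merge 1/34 + 1/16 → 25/272
merge 11/136 + 25/272 → 47/272
merge 35/272 + 35/272 → 35/136
merge 37/272 + 47/272 → 21/68
merge 59/272 + 59/272 → 59/136
merge 35/136 + 21/68 → 77/136
merge 59/136 + 77/136 → 1
L = 25/272 + 47/272 + 35/136 + 21/68 + 59/136 + 77/136 + 1 = 385/136 ≈ 2.831 bits/symbol.

2.831 bits/symbol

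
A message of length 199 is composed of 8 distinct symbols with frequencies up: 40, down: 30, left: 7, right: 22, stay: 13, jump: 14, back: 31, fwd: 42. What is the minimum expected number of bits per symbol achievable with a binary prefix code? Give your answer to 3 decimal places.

2.859 bits/symbol

Probabilities are the counts divided by 199.
Repeatedly combine the two least-probable nodes; the expected code length is the sum of the merged weights.
merge 7/199 + 13/199 → 20/199
merge 14/199 + 20/199 → 34/199
merge 22/199 + 30/199 → 52/199
merge 31/199 + 34/199 → 65/199
merge 40/199 + 42/199 → 82/199
merge 52/199 + 65/199 → 117/199
merge 82/199 + 117/199 → 1
L = 20/199 + 34/199 + 52/199 + 65/199 + 82/199 + 117/199 + 1 = 569/199 ≈ 2.859 bits/symbol.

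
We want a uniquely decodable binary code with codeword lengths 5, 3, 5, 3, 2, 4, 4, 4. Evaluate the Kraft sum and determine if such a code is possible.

0.75; yes

With common denominator 2^5 = 32: Σ 2^(−ℓᵢ) = 1/32 + 4/32 + 1/32 + 4/32 + 8/32 + 2/32 + 2/32 + 2/32 = 24/32 = 0.75.
Kraft's inequality requires Σ ≤ 1; here Σ = 0.75 ≤ 1, so such a prefix code exists.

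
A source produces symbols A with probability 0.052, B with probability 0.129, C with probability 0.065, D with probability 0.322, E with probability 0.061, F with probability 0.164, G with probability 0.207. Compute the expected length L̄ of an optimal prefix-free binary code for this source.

Repeatedly combine the two least-probable nodes; the expected code length is the sum of the merged weights.
merge 13/250 + 61/1000 → 113/1000
merge 13/200 + 113/1000 → 89/500
merge 129/1000 + 41/250 → 293/1000
merge 89/500 + 207/1000 → 77/200
merge 293/1000 + 161/500 → 123/200
merge 77/200 + 123/200 → 1
L = 113/1000 + 89/500 + 293/1000 + 77/200 + 123/200 + 1 = 323/125 = 2.584 bits/symbol.

2.584 bits/symbol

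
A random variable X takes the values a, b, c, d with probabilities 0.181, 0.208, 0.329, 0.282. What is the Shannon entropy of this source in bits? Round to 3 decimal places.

1.960 bits

H = −Σ pᵢ log₂ pᵢ.
−0.181·log₂(0.181) = 0.4463
−0.208·log₂(0.208) = 0.4712
−0.329·log₂(0.329) = 0.5277
−0.282·log₂(0.282) = 0.5150
Sum ≈ 1.9602 → 1.960 bits.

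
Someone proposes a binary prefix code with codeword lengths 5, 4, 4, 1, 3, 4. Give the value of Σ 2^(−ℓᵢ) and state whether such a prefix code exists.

With common denominator 2^5 = 32: Σ 2^(−ℓᵢ) = 1/32 + 2/32 + 2/32 + 16/32 + 4/32 + 2/32 = 27/32 = 0.84375.
Kraft's inequality requires Σ ≤ 1; here Σ = 0.84375 ≤ 1, so such a prefix code exists.

0.84375; yes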